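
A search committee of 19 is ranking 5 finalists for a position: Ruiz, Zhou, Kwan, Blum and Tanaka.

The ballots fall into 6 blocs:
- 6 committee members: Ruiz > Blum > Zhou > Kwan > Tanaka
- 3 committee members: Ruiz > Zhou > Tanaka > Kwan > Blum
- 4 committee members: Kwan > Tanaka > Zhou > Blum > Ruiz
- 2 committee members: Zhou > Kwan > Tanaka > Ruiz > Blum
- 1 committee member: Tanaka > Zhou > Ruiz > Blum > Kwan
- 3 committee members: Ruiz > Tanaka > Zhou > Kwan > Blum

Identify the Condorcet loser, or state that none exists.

Head-to-head results (19 committee members):
Ruiz vs Zhou: Ruiz is ranked higher on 6+3+3 = 12 ballots, Zhou on 7. Ruiz wins 12–7.
Ruiz vs Kwan: Ruiz is ranked higher on 6+3+1+3 = 13 ballots, Kwan on 6. Ruiz wins 13–6.
Ruiz–Blum: Ruiz 15–4.
Ruiz vs Tanaka: Ruiz wins 12–7.
Zhou vs Kwan: 6+3+2+1+3 = 15 for Zhou, 4 for Kwan — Zhou by 15–4.
Zhou–Blum: Zhou 13–6.
Zhou vs Tanaka: Zhou wins 11–8.
Kwan–Blum: Kwan 12–7.
Kwan vs Tanaka: 12 to 7, Kwan.
Blum vs Tanaka: Tanaka, 13–6.
Blum is beaten in every head-to-head and is the Condorcet loser.

Blum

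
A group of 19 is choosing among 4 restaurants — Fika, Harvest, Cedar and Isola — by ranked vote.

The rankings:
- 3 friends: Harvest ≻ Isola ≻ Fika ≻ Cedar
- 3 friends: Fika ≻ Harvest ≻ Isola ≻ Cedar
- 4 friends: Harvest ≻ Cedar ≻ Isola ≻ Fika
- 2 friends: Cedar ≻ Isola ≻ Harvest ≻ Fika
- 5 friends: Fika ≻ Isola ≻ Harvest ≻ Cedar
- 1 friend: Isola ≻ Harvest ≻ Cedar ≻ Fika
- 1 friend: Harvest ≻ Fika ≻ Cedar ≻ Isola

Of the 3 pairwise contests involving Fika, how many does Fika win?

Fika against each rival (19 friends):
Fika vs Harvest: Harvest wins 11–8.
Fika vs Cedar: 12 to 7, Fika.
Fika vs Isola: Isola wins 10–9.
Fika beats Cedar; loses to Harvest, Isola — 1 pairwise win.

1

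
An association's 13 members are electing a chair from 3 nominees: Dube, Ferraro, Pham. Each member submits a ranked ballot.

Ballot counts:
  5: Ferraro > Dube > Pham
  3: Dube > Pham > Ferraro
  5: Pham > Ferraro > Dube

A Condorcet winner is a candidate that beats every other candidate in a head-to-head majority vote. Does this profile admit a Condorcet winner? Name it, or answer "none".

none

Check each pair by majority over 13 ballots:
Dube–Ferraro: Ferraro 10–3.
Dube vs Pham: Dube wins 8–5.
Ferraro vs Pham: Pham wins 8–5.
Every candidate loses at least once (Dube loses to Ferraro; Ferraro loses to Pham; Pham loses to Dube). The majority relation contains the cycle Dube > Pham > Ferraro > Dube, so there is no Condorcet winner.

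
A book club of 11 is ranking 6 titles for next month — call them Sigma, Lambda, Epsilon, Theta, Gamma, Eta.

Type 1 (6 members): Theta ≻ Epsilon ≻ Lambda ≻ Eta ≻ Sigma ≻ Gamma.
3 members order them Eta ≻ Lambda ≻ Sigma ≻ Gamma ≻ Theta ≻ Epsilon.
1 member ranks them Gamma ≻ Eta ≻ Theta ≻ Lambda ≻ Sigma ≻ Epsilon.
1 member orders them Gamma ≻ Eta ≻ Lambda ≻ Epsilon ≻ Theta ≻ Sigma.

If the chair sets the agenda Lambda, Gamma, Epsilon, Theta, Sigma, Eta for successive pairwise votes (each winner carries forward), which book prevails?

Theta

Round 1: Lambda vs Gamma — 9–2, Lambda advances.
Round 2: Lambda vs Epsilon — 5–6, Epsilon advances.
Round 3: Epsilon vs Theta — 1–10, Theta advances.
Round 4: Theta vs Sigma — 8–3, Theta advances.
Round 5: Theta vs Eta — 6–5, Theta advances.
The agenda winner is Theta.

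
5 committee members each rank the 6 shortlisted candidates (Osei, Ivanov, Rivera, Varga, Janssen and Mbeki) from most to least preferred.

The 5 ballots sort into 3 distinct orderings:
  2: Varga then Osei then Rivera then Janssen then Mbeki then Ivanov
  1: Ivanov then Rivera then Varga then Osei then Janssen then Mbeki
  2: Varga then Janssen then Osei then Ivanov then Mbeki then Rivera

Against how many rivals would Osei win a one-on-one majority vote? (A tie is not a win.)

4

Osei against each rival (5 committee members):
Osei vs Ivanov: Osei is ranked higher on 2+2 = 4 ballots, Ivanov on 1. Osei wins 4–1.
Osei vs Rivera: 4 to 1, Osei.
Osei vs Varga: Varga wins 5–0.
Osei vs Janssen: 2+1 = 3 for Osei, 2 for Janssen — Osei by 3–2.
Osei vs Mbeki: Osei wins 5–0.
Osei beats Ivanov, Rivera, Janssen, Mbeki; loses to Varga — 4 pairwise wins.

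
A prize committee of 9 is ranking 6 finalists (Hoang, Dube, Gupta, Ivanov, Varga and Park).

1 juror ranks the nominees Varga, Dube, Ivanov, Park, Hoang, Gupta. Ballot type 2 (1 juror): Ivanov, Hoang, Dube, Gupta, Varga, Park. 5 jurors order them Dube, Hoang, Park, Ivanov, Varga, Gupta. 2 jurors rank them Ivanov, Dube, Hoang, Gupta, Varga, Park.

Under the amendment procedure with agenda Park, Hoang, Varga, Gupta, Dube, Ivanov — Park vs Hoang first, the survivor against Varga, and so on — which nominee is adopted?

Dube

Round 1: Park vs Hoang — 1–8, Hoang advances.
Round 2: Hoang vs Varga — 8–1, Hoang advances.
Round 3: Hoang vs Gupta — 9–0, Hoang advances.
Round 4: Hoang vs Dube — 1–8, Dube advances.
Round 5: Dube vs Ivanov — 6–3, Dube advances.
The agenda winner is Dube.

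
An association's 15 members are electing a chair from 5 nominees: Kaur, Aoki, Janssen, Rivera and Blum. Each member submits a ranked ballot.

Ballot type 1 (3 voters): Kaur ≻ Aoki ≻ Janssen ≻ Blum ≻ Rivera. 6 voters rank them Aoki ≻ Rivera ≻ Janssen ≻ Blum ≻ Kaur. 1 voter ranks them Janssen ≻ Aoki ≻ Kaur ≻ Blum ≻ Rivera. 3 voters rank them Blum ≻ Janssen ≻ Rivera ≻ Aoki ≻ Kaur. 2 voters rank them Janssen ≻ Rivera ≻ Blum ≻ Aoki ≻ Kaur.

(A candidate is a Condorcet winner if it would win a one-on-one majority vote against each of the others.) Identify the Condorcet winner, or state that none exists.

Head-to-head results (15 voters):
Kaur vs Aoki: Aoki, 12–3.
Kaur vs Janssen: Janssen, 12–3.
Kaur–Rivera: Rivera 11–4.
Kaur–Blum: Blum 11–4.
Aoki vs Janssen: Aoki wins 9–6.
Aoki vs Rivera: Aoki, 10–5.
Aoki vs Blum: Aoki, 10–5.
Janssen vs Rivera: Janssen wins 9–6.
Janssen–Blum: Janssen 12–3.
Rivera vs Blum: Rivera, 8–7.
Aoki defeats every rival head-to-head and is the Condorcet winner.

Aoki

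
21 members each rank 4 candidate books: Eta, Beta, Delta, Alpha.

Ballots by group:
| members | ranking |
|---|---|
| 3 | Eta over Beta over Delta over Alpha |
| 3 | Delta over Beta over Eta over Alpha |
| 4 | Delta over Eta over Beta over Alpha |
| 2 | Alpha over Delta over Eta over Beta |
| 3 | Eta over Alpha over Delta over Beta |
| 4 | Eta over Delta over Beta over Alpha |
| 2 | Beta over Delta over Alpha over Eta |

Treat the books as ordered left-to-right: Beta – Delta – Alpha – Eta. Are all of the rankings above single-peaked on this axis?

Axis positions: Beta=1, Delta=2, Alpha=3, Eta=4.
Group 1: ranking walks positions 4-1-2-3; Beta is ranked above Alpha even though Alpha lies between Beta and the peak Eta on the axis — preferences dip and rise again. Not single-peaked.
Group 2: ranking walks positions 2-1-4-3; Eta is ranked above Alpha even though Alpha lies between Eta and the peak Delta on the axis — preferences dip and rise again. Not single-peaked.
Group 3: ranking walks positions 2-4-1-3; Eta is ranked above Alpha even though Alpha lies between Eta and the peak Delta on the axis — preferences dip and rise again. Not single-peaked.
Group 4 (peak Alpha at position 3): ranking walks positions 3-2-4-1, expanding outward from the peak — single-peaked.
Group 5 (peak Eta at position 4): ranking walks positions 4-3-2-1, expanding outward from the peak — single-peaked.
Group 6: ranking walks positions 4-2-1-3; Delta is ranked above Alpha even though Alpha lies between Delta and the peak Eta on the axis — preferences dip and rise again. Not single-peaked.
Group 7 (peak Beta at position 1): ranking walks positions 1-2-3-4, expanding outward from the peak — single-peaked.
Group 1 violates single-peakedness, so the profile is not single-peaked on this axis.

no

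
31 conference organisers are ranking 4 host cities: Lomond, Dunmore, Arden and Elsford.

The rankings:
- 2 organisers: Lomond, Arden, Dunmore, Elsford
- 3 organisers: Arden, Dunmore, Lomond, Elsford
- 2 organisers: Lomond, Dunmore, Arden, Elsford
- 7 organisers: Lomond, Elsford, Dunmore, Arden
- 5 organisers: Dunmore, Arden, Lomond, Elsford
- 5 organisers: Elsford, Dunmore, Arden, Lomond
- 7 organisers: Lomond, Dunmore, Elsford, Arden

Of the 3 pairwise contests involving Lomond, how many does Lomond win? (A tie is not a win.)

3

Lomond against each rival (31 organisers):
Lomond vs Dunmore: Lomond preferred on 2+2+7+7 = 18 ballots; Lomond wins 18–13.
Lomond vs Arden: Lomond wins 18–13.
Lomond vs Elsford: 2+3+2+7+5+7 = 26 for Lomond, 5 for Elsford — Lomond by 26–5.
Lomond beats Dunmore, Arden, Elsford — 3 pairwise wins.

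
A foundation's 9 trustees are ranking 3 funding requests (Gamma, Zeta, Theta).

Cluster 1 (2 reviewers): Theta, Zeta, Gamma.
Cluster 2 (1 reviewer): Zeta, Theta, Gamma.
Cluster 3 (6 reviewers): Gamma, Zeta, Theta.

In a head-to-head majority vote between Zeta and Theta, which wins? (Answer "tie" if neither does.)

Zeta

Ballots ranking Zeta above Theta: 1 + 6 = 7.
Ballots ranking Theta above Zeta: 9 − 7 = 2.
Zeta wins the head-to-head 7–2.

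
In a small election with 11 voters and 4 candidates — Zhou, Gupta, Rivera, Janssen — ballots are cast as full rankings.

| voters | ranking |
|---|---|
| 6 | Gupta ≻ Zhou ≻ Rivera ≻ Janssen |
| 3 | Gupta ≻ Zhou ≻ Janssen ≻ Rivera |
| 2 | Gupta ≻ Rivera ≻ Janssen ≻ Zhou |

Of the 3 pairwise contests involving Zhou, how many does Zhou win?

Zhou against each rival (11 voters):
Zhou vs Gupta: 0 to 11, Gupta.
Zhou vs Rivera: Zhou preferred on 6+3 = 9 ballots; Zhou wins 9–2.
Zhou vs Janssen: 6+3 = 9 for Zhou, 2 for Janssen — Zhou by 9–2.
Zhou beats Rivera, Janssen; loses to Gupta — 2 pairwise wins.

2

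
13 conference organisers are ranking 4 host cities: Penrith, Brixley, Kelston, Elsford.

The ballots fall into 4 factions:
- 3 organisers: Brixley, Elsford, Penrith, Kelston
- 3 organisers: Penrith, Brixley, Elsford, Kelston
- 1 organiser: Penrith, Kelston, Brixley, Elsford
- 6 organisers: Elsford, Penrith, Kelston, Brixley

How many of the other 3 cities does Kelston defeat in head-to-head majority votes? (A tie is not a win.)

Kelston against each rival (13 organisers):
Kelston vs Penrith: Kelston is ranked higher on 0 ballots, Penrith on 13. Penrith wins 13–0.
Kelston vs Brixley: Kelston wins 7–6.
Kelston vs Elsford: Elsford, 12–1.
Kelston beats Brixley; loses to Penrith, Elsford — 1 pairwise win.

1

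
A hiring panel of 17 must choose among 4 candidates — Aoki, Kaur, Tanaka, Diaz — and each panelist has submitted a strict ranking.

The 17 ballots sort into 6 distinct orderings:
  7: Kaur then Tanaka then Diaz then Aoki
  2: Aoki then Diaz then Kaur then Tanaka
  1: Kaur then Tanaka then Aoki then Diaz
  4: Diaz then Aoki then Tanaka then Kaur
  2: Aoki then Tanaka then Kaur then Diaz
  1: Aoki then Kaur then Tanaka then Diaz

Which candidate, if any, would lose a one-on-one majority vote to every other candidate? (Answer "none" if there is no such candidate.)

none

Pairwise majorities:
Aoki vs Kaur: 2+4+2+1 = 9 for Aoki, 8 for Kaur — Aoki by 9–8.
Aoki vs Tanaka: Aoki wins 9–8.
Aoki vs Diaz: Diaz, 11–6.
Kaur vs Tanaka: Kaur preferred on 7+2+1+1 = 11 ballots; Kaur wins 11–6.
Kaur–Diaz: Kaur 11–6.
Tanaka vs Diaz: Tanaka, 11–6.
Each candidate has at least one pairwise win (Aoki beats Kaur; Kaur beats Tanaka; Tanaka beats Diaz; Diaz beats Aoki) — no Condorcet loser.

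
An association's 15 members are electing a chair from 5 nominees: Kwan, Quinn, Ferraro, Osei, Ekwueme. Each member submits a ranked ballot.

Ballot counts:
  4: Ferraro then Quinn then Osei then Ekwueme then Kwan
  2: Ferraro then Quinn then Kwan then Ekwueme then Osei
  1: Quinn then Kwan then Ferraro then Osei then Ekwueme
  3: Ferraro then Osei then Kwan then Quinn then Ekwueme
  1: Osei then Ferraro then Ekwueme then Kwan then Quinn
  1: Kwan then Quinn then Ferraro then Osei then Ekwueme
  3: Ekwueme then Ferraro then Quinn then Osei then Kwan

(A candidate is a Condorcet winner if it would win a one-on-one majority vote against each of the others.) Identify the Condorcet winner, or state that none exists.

Ferraro

Check each pair by majority over 15 ballots:
Kwan vs Quinn: Kwan preferred on 3+1+1 = 5 ballots; Quinn wins 10–5.
Kwan vs Ferraro: 2 to 13, Ferraro.
Kwan vs Osei: 4 to 11, Osei.
Kwan vs Ekwueme: 7 to 8, Ekwueme.
Quinn vs Ferraro: 1+1 = 2 for Quinn, 13 for Ferraro — Ferraro by 13–2.
Quinn vs Osei: 11 to 4, Quinn.
Quinn vs Ekwueme: Quinn is ranked higher on 4+2+1+3+1 = 11 ballots, Ekwueme on 4. Quinn wins 11–4.
Ferraro vs Osei: 4+2+1+3+1+3 = 14 for Ferraro, 1 for Osei — Ferraro by 14–1.
Ferraro vs Ekwueme: Ferraro preferred on 4+2+1+3+1+1 = 12 ballots; Ferraro wins 12–3.
Osei vs Ekwueme: 10 to 5, Osei.
Ferraro wins every pairwise contest, so Ferraro is the Condorcet winner.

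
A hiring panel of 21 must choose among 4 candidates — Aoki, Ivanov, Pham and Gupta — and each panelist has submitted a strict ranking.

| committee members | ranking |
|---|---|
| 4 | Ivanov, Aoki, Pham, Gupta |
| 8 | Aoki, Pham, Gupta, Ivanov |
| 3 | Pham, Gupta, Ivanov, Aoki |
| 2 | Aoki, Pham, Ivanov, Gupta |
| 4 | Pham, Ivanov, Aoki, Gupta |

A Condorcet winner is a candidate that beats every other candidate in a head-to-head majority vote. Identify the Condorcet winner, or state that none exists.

none

Check each pair by majority over 21 ballots:
Aoki vs Ivanov: Ivanov wins 11–10.
Aoki–Pham: Aoki 14–7.
Aoki vs Gupta: Aoki, 18–3.
Ivanov vs Pham: Pham, 17–4.
Ivanov vs Gupta: Gupta wins 11–10.
Pham vs Gupta: Pham, 21–0.
No candidate is unbeaten: Aoki loses to Ivanov; Ivanov loses to Pham; Pham loses to Aoki; Gupta loses to Aoki. In particular Aoki > Pham > Ivanov > Aoki is a majority cycle — no Condorcet winner exists.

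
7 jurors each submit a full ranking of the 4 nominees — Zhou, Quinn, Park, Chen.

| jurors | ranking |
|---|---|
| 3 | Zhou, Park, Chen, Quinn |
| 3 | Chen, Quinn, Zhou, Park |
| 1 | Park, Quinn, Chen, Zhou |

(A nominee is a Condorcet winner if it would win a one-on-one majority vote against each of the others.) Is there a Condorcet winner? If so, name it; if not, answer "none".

none

Head-to-head results (7 jurors):
Zhou vs Quinn: Quinn wins 4–3.
Zhou vs Park: Zhou wins 6–1.
Zhou–Chen: Chen 4–3.
Quinn vs Park: Park wins 4–3.
Quinn vs Chen: Chen wins 6–1.
Park vs Chen: Park, 4–3.
No nominee is unbeaten: Zhou loses to Quinn; Quinn loses to Park; Park loses to Zhou; Chen loses to Park. In particular Zhou > Park > Quinn > Zhou is a majority cycle — no Condorcet winner exists.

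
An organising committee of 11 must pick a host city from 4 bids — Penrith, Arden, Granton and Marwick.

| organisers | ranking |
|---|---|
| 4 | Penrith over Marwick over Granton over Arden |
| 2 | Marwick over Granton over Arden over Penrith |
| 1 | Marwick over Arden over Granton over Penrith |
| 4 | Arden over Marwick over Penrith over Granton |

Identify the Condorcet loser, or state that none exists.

Pairwise majorities:
Penrith vs Arden: Arden wins 7–4.
Penrith vs Granton: Penrith is ranked higher on 4+4 = 8 ballots, Granton on 3. Penrith wins 8–3.
Penrith vs Marwick: Marwick wins 7–4.
Arden vs Granton: Granton wins 6–5.
Arden vs Marwick: 4 for Arden, 7 for Marwick — Marwick by 7–4.
Granton–Marwick: Marwick 11–0.
No city is winless: Penrith beats Granton; Arden beats Penrith; Granton beats Arden; Marwick beats Penrith. There is no Condorcet loser.

none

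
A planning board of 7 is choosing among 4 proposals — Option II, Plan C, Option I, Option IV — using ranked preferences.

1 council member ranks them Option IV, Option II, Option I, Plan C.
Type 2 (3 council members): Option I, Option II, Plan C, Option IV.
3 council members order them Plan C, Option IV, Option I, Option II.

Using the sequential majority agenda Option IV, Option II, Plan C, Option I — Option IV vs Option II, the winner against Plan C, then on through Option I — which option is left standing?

Option I

Round 1: Option IV vs Option II — 4–3, Option IV advances.
Round 2: Option IV vs Plan C — 1–6, Plan C advances.
Round 3: Plan C vs Option I — 3–4, Option I advances.
Option I survives the agenda.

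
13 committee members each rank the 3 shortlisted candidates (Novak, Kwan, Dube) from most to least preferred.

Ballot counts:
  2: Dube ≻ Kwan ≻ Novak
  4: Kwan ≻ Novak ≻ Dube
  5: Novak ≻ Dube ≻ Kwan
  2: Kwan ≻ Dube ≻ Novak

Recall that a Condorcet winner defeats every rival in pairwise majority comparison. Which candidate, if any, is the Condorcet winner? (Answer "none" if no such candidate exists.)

none

Check each pair by majority over 13 ballots:
Novak vs Kwan: Kwan wins 8–5.
Novak vs Dube: Novak, 9–4.
Kwan vs Dube: Dube, 7–6.
No candidate is unbeaten: Novak loses to Kwan; Kwan loses to Dube; Dube loses to Novak. In particular Novak > Dube > Kwan > Novak is a majority cycle — no Condorcet winner exists.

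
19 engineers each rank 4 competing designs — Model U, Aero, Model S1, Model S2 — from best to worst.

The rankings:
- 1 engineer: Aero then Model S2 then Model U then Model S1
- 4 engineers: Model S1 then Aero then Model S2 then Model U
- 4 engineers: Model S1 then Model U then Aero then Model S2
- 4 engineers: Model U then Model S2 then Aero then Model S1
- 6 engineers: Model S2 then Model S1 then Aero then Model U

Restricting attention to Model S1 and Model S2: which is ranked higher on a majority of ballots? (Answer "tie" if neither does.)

Model S2

Ballots ranking Model S1 above Model S2: 4 + 4 = 8.
Ballots ranking Model S2 above Model S1: 19 − 8 = 11.
Model S2 wins the head-to-head 11–8.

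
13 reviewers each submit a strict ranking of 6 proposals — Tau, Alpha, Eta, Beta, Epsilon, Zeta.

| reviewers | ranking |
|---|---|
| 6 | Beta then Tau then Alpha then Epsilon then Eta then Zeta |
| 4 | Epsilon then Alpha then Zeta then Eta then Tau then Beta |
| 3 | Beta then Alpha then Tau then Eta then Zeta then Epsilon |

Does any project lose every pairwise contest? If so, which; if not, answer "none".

Head-to-head results (13 reviewers):
Tau vs Alpha: Alpha wins 7–6.
Tau–Eta: Tau 9–4.
Tau vs Beta: 4 to 9, Beta.
Tau–Epsilon: Tau 9–4.
Tau vs Zeta: 9 to 4, Tau.
Alpha vs Eta: 13 to 0, Alpha.
Alpha vs Beta: Beta, 9–4.
Alpha vs Epsilon: 9 to 4, Alpha.
Alpha vs Zeta: Alpha is ranked higher on 6+4+3 = 13 ballots, Zeta on 0. Alpha wins 13–0.
Eta vs Beta: Eta is ranked higher on 4 ballots, Beta on 9. Beta wins 9–4.
Eta vs Epsilon: Epsilon wins 10–3.
Eta vs Zeta: 6+3 = 9 for Eta, 4 for Zeta — Eta by 9–4.
Beta–Epsilon: Beta 9–4.
Beta vs Zeta: Beta wins 9–4.
Epsilon–Zeta: Epsilon 10–3.
Only Zeta has no wins; Zeta is the Condorcet loser.

Zeta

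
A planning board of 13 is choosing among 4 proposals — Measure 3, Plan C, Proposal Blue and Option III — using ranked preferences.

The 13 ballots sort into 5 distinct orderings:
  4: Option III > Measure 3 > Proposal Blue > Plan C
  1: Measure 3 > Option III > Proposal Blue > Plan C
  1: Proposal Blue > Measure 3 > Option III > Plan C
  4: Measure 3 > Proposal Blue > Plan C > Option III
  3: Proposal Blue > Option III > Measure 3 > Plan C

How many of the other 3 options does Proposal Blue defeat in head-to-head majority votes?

Proposal Blue against each rival (13 council members):
Proposal Blue vs Measure 3: Proposal Blue is ranked higher on 1+3 = 4 ballots, Measure 3 on 9. Measure 3 wins 9–4.
Proposal Blue vs Plan C: Proposal Blue is ranked higher on 4+1+1+4+3 = 13 ballots, Plan C on 0. Proposal Blue wins 13–0.
Proposal Blue vs Option III: 8 to 5, Proposal Blue.
Proposal Blue beats Plan C, Option III; loses to Measure 3 — 2 pairwise wins.

2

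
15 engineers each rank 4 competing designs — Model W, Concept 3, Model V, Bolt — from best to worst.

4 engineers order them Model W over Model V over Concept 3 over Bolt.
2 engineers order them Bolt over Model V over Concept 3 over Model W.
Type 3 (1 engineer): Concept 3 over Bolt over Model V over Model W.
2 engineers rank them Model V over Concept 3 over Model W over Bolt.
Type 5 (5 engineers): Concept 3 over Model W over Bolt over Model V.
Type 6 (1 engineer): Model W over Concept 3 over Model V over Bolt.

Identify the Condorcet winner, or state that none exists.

Head-to-head results (15 engineers):
Model W vs Concept 3: 4+1 = 5 for Model W, 10 for Concept 3 — Concept 3 by 10–5.
Model W–Model V: Model W 10–5.
Model W vs Bolt: Model W preferred on 4+2+5+1 = 12 ballots; Model W wins 12–3.
Concept 3 vs Model V: Model V wins 8–7.
Concept 3–Bolt: Concept 3 13–2.
Model V vs Bolt: 4+2+1 = 7 for Model V, 8 for Bolt — Bolt by 8–7.
Every design loses at least once (Model W loses to Concept 3; Concept 3 loses to Model V; Model V loses to Model W; Bolt loses to Model W). The majority relation contains the cycle Model W → Model V → Concept 3 → Model W, so there is no Condorcet winner.

none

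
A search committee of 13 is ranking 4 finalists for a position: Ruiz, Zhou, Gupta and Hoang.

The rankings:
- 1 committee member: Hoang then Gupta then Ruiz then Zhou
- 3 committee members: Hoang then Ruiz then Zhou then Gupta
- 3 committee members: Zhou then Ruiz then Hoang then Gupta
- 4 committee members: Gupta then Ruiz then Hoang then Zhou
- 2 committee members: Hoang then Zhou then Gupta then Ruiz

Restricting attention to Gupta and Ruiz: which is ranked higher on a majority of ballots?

Gupta

Ballots ranking Gupta above Ruiz: 1 + 4 + 2 = 7.
Ballots ranking Ruiz above Gupta: 13 − 7 = 6.
Gupta wins the head-to-head 7–6.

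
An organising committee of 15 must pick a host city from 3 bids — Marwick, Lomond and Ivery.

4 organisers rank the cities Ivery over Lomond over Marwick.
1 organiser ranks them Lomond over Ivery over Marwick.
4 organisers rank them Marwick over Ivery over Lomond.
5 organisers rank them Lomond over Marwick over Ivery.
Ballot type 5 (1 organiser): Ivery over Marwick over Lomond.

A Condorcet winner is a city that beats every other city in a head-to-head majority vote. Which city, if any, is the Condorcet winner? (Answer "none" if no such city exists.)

Pairwise majorities:
Marwick vs Lomond: Marwick is ranked higher on 4+1 = 5 ballots, Lomond on 10. Lomond wins 10–5.
Marwick vs Ivery: 9 to 6, Marwick.
Lomond vs Ivery: Ivery, 9–6.
Each city drops at least one matchup (Marwick loses to Lomond; Lomond loses to Ivery; Ivery loses to Marwick); the cycle Marwick → Ivery → Lomond → Marwick rules out a Condorcet winner.

none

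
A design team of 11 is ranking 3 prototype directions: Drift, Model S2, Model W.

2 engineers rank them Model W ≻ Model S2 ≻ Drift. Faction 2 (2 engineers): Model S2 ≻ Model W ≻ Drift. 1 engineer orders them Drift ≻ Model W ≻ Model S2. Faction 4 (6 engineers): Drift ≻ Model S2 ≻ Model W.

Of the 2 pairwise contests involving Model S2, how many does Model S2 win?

Model S2 against each rival (11 engineers):
Model S2 vs Drift: 2+2 = 4 for Model S2, 7 for Drift — Drift by 7–4.
Model S2 vs Model W: Model S2 preferred on 2+6 = 8 ballots; Model S2 wins 8–3.
Model S2 beats Model W; loses to Drift — 1 pairwise win.

1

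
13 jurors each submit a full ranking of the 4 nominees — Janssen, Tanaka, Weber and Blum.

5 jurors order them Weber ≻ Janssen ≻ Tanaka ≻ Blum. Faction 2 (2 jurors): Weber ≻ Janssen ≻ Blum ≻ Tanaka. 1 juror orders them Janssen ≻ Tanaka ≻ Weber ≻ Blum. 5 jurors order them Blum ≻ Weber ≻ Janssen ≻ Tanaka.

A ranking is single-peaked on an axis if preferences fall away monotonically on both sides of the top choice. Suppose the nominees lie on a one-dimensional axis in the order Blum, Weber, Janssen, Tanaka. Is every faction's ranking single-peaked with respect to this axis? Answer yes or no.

yes

Axis positions: Blum=1, Weber=2, Janssen=3, Tanaka=4.
Faction 1 (peak Weber at position 2): ranking walks positions 2-3-4-1, expanding outward from the peak — single-peaked.
Faction 2 (peak Weber at position 2): ranking walks positions 2-3-1-4, expanding outward from the peak — single-peaked.
Faction 3 (peak Janssen at position 3): ranking walks positions 3-4-2-1, expanding outward from the peak — single-peaked.
Faction 4 (peak Blum at position 1): ranking walks positions 1-2-3-4, expanding outward from the peak — single-peaked.
Every ranking is single-peaked on this axis.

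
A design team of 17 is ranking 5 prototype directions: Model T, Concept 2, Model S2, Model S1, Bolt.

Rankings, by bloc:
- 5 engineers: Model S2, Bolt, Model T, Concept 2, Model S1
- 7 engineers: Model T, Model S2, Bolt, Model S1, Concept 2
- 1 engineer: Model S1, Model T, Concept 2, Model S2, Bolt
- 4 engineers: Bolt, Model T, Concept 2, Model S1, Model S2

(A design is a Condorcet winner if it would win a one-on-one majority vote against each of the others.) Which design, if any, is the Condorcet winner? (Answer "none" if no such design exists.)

Head-to-head results (17 engineers):
Model T vs Concept 2: Model T is ranked higher on 5+7+1+4 = 17 ballots, Concept 2 on 0. Model T wins 17–0.
Model T vs Model S2: 7+1+4 = 12 for Model T, 5 for Model S2 — Model T by 12–5.
Model T vs Model S1: 5+7+4 = 16 for Model T, 1 for Model S1 — Model T by 16–1.
Model T vs Bolt: Model T is ranked higher on 7+1 = 8 ballots, Bolt on 9. Bolt wins 9–8.
Concept 2 vs Model S2: Model S2 wins 12–5.
Concept 2 vs Model S1: Concept 2 is ranked higher on 5+4 = 9 ballots, Model S1 on 8. Concept 2 wins 9–8.
Concept 2 vs Bolt: Bolt wins 16–1.
Model S2 vs Model S1: 12 to 5, Model S2.
Model S2 vs Bolt: Model S2, 13–4.
Model S1 vs Bolt: Bolt wins 16–1.
Each design drops at least one matchup (Model T loses to Bolt; Concept 2 loses to Model T; Model S2 loses to Model T; Model S1 loses to Model T; Bolt loses to Model S2); the cycle Model T beats Model S2 beats Bolt beats Model T rules out a Condorcet winner.

none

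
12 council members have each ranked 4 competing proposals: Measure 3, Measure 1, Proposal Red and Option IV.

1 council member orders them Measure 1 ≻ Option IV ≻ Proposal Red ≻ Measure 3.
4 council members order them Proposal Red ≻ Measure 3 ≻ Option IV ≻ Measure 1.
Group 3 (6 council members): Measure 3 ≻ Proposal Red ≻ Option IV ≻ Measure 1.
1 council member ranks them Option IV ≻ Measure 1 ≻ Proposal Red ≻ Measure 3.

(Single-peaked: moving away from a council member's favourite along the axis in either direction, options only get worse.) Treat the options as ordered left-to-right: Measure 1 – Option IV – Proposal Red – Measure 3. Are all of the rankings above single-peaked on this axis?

yes

Axis positions: Measure 1=1, Option IV=2, Proposal Red=3, Measure 3=4.
Group 1 (peak Measure 1 at position 1): ranking walks positions 1-2-3-4, expanding outward from the peak — single-peaked.
Group 2 (peak Proposal Red at position 3): ranking walks positions 3-4-2-1, expanding outward from the peak — single-peaked.
Group 3 (peak Measure 3 at position 4): ranking walks positions 4-3-2-1, expanding outward from the peak — single-peaked.
Group 4 (peak Option IV at position 2): ranking walks positions 2-1-3-4, expanding outward from the peak — single-peaked.
Every ranking is single-peaked on this axis.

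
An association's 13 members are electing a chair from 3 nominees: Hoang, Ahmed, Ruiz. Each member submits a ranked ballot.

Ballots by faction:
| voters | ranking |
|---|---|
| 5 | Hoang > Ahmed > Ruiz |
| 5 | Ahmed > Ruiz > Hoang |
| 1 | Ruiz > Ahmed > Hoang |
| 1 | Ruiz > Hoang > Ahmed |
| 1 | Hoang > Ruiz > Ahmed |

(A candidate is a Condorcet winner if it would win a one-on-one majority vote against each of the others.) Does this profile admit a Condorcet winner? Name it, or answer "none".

Pairwise majorities:
Hoang vs Ahmed: Hoang, 7–6.
Hoang vs Ruiz: Hoang is ranked higher on 5+1 = 6 ballots, Ruiz on 7. Ruiz wins 7–6.
Ahmed vs Ruiz: Ahmed, 10–3.
No candidate is unbeaten: Hoang loses to Ruiz; Ahmed loses to Hoang; Ruiz loses to Ahmed. In particular Hoang beats Ahmed beats Ruiz beats Hoang is a majority cycle — no Condorcet winner exists.

none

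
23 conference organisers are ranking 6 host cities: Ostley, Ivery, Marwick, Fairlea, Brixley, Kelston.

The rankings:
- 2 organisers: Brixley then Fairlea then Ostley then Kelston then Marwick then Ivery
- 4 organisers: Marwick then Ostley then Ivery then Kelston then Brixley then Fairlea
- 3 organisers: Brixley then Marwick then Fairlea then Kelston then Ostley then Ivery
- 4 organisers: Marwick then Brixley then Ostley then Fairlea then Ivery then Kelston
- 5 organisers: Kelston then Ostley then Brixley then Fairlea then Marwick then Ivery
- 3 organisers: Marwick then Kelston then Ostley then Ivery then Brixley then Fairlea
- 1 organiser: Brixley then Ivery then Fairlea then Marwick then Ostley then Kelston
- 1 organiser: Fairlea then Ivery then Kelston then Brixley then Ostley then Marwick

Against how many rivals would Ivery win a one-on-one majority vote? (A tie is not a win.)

0

Ivery against each rival (23 organisers):
Ivery vs Ostley: 2 to 21, Ostley.
Ivery vs Marwick: 2 to 21, Marwick.
Ivery vs Fairlea: Ivery preferred on 4+3+1 = 8 ballots; Fairlea wins 15–8.
Ivery vs Brixley: Brixley, 15–8.
Ivery vs Kelston: Kelston wins 13–10.
Ivery beats no one; loses to Ostley, Marwick, Fairlea, Brixley, Kelston — 0 pairwise wins.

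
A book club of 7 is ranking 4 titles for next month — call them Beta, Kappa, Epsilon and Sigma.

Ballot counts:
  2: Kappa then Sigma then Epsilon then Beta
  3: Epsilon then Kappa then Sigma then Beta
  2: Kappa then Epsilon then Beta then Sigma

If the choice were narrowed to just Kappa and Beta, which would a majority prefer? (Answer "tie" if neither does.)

Kappa

Ballots ranking Kappa above Beta: 2 + 3 + 2 = 7.
Ballots ranking Beta above Kappa: 7 − 7 = 0.
Kappa wins the head-to-head 7–0.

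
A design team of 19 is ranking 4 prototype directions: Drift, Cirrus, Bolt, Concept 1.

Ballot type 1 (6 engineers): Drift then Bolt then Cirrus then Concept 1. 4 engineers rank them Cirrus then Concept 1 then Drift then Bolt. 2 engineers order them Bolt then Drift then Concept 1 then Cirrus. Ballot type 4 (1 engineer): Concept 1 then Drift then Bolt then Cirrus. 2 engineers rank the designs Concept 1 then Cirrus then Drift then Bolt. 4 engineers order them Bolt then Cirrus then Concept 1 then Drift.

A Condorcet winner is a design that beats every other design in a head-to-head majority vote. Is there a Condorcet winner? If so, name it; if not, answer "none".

Check each pair by majority over 19 ballots:
Drift–Cirrus: Cirrus 10–9.
Drift vs Bolt: Drift wins 13–6.
Drift vs Concept 1: Concept 1, 11–8.
Cirrus vs Bolt: Bolt, 13–6.
Cirrus vs Concept 1: Cirrus wins 14–5.
Bolt–Concept 1: Bolt 12–7.
No design is unbeaten: Drift loses to Cirrus; Cirrus loses to Bolt; Bolt loses to Drift; Concept 1 loses to Cirrus. In particular Drift → Bolt → Cirrus → Drift is a majority cycle — no Condorcet winner exists.

none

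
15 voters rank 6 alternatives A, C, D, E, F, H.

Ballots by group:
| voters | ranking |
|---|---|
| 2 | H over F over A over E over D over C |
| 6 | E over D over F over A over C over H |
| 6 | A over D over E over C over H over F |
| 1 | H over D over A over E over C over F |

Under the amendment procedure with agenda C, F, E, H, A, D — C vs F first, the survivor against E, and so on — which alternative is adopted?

Round 1: C vs F — 7–8, F advances.
Round 2: F vs E — 2–13, E advances.
Round 3: E vs H — 12–3, E advances.
Round 4: E vs A — 6–9, A advances.
Round 5: A vs D — 8–7, A advances.
A survives the agenda.

A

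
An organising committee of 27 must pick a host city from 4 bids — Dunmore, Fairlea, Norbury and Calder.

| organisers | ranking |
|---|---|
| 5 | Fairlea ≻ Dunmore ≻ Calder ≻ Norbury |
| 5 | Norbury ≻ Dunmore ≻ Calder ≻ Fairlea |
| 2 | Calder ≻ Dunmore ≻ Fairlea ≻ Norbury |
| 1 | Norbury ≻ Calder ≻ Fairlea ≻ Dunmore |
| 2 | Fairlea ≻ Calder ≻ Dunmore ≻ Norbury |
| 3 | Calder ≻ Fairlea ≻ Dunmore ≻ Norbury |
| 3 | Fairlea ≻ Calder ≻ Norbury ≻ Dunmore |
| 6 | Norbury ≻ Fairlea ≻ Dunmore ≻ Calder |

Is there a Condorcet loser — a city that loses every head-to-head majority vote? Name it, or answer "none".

Pairwise majorities:
Dunmore vs Fairlea: 5+2 = 7 for Dunmore, 20 for Fairlea — Fairlea by 20–7.
Dunmore–Norbury: Norbury 15–12.
Dunmore vs Calder: Dunmore wins 16–11.
Fairlea vs Norbury: Fairlea, 15–12.
Fairlea vs Calder: Fairlea, 16–11.
Norbury vs Calder: Calder wins 15–12.
Every city wins at least one matchup (Dunmore beats Calder; Fairlea beats Dunmore; Norbury beats Dunmore; Calder beats Norbury), so there is no Condorcet loser.

none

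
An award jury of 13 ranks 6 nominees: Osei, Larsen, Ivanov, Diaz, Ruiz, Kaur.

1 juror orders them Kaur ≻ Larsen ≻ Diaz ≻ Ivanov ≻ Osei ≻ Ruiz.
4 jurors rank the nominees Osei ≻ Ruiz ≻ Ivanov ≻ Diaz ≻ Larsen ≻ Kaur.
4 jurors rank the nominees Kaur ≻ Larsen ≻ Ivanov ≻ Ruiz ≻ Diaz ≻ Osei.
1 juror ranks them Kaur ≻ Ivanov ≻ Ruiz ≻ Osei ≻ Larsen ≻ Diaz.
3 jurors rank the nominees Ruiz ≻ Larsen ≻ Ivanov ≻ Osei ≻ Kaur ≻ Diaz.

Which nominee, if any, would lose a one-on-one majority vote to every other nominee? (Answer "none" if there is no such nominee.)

Pairwise majorities:
Osei–Larsen: Larsen 8–5.
Osei vs Ivanov: Osei is ranked higher on 4 ballots, Ivanov on 9. Ivanov wins 9–4.
Osei vs Diaz: Osei wins 8–5.
Osei vs Ruiz: Osei is ranked higher on 1+4 = 5 ballots, Ruiz on 8. Ruiz wins 8–5.
Osei vs Kaur: Osei wins 7–6.
Larsen–Ivanov: Larsen 8–5.
Larsen–Diaz: Larsen 9–4.
Larsen vs Ruiz: 1+4 = 5 for Larsen, 8 for Ruiz — Ruiz by 8–5.
Larsen vs Kaur: Larsen, 7–6.
Ivanov vs Diaz: 12 to 1, Ivanov.
Ivanov vs Ruiz: Ivanov preferred on 1+4+1 = 6 ballots; Ruiz wins 7–6.
Ivanov vs Kaur: 4+3 = 7 for Ivanov, 6 for Kaur — Ivanov by 7–6.
Diaz vs Ruiz: 1 to 12, Ruiz.
Diaz vs Kaur: 4 for Diaz, 9 for Kaur — Kaur by 9–4.
Ruiz–Kaur: Ruiz 7–6.
Diaz loses to every other nominee — it is the Condorcet loser.

Diaz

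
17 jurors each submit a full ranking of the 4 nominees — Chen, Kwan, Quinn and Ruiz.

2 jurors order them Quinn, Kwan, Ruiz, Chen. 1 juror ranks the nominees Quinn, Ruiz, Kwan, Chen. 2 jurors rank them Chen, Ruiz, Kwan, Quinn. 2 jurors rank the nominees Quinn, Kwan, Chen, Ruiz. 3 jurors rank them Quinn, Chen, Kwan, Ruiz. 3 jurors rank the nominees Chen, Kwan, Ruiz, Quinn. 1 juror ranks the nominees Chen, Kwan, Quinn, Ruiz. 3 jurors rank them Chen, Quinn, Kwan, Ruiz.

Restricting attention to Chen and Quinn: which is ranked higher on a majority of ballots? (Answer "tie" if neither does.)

Ballots ranking Chen above Quinn: 2 + 3 + 1 + 3 = 9.
Ballots ranking Quinn above Chen: 17 − 9 = 8.
Chen wins the head-to-head 9–8.

Chen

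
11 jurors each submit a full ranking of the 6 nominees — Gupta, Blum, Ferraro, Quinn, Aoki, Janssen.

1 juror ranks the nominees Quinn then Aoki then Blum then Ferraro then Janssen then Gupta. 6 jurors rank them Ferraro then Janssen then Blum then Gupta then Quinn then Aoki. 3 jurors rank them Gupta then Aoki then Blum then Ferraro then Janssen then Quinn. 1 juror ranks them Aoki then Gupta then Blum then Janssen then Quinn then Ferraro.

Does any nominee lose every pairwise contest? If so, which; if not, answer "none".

Aoki

Head-to-head results (11 jurors):
Gupta vs Blum: Blum wins 7–4.
Gupta–Ferraro: Ferraro 7–4.
Gupta vs Quinn: Gupta preferred on 6+3+1 = 10 ballots; Gupta wins 10–1.
Gupta vs Aoki: Gupta, 9–2.
Gupta vs Janssen: Gupta preferred on 3+1 = 4 ballots; Janssen wins 7–4.
Blum vs Ferraro: 1+3+1 = 5 for Blum, 6 for Ferraro — Ferraro by 6–5.
Blum vs Quinn: Blum wins 10–1.
Blum vs Aoki: Blum, 6–5.
Blum vs Janssen: Janssen, 6–5.
Ferraro vs Quinn: Ferraro preferred on 6+3 = 9 ballots; Ferraro wins 9–2.
Ferraro–Aoki: Ferraro 6–5.
Ferraro vs Janssen: 10 to 1, Ferraro.
Quinn–Aoki: Quinn 7–4.
Quinn vs Janssen: Quinn preferred on 1 ballot; Janssen wins 10–1.
Aoki vs Janssen: Aoki preferred on 1+3+1 = 5 ballots; Janssen wins 6–5.
Aoki loses to every other nominee — it is the Condorcet loser.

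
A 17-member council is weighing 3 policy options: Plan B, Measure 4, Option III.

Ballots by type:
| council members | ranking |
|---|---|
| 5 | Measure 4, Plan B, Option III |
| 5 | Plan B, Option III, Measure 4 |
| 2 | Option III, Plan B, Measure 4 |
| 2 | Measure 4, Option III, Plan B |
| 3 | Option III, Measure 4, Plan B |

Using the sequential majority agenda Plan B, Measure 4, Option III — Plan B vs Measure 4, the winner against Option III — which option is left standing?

Option III

Round 1: Plan B vs Measure 4 — 7–10, Measure 4 advances.
Round 2: Measure 4 vs Option III — 7–10, Option III advances.
Option III survives the agenda.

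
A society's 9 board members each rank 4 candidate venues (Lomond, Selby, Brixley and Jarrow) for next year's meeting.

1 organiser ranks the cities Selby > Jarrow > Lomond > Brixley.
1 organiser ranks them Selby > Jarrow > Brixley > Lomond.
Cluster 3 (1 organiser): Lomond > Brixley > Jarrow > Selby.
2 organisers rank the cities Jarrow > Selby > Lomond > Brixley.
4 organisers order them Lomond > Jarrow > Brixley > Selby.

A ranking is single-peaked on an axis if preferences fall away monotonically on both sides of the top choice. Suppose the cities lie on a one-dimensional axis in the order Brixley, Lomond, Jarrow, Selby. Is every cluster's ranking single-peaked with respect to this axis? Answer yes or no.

Axis positions: Brixley=1, Lomond=2, Jarrow=3, Selby=4.
Cluster 1 (peak Selby at position 4): ranking walks positions 4-3-2-1, expanding outward from the peak — single-peaked.
Cluster 2: ranking walks positions 4-3-1-2; Brixley is ranked above Lomond even though Lomond lies between Brixley and the peak Selby on the axis — preferences dip and rise again. Not single-peaked.
Cluster 3 (peak Lomond at position 2): ranking walks positions 2-1-3-4, expanding outward from the peak — single-peaked.
Cluster 4 (peak Jarrow at position 3): ranking walks positions 3-4-2-1, expanding outward from the peak — single-peaked.
Cluster 5 (peak Lomond at position 2): ranking walks positions 2-3-1-4, expanding outward from the peak — single-peaked.
Cluster 2 violates single-peakedness, so the profile is not single-peaked on this axis.

no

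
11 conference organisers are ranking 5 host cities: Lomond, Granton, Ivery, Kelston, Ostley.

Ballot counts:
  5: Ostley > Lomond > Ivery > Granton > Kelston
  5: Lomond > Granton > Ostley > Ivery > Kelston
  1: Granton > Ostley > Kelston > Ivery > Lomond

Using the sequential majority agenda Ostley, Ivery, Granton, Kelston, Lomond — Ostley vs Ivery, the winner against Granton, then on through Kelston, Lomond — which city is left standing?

Lomond

Round 1: Ostley vs Ivery — 11–0, Ostley advances.
Round 2: Ostley vs Granton — 5–6, Granton advances.
Round 3: Granton vs Kelston — 11–0, Granton advances.
Round 4: Granton vs Lomond — 1–10, Lomond advances.
The agenda winner is Lomond.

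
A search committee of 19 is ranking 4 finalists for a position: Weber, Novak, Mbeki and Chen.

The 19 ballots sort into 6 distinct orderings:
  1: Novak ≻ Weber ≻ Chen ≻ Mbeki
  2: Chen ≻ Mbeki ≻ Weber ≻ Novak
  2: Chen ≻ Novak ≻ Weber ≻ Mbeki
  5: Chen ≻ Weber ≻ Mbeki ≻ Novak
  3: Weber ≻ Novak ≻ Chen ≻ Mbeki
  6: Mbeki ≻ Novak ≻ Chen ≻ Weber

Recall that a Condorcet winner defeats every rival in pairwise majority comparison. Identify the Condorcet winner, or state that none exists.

none

Check each pair by majority over 19 ballots:
Weber vs Novak: Weber wins 10–9.
Weber vs Mbeki: Weber, 11–8.
Weber vs Chen: Chen, 15–4.
Novak vs Mbeki: Mbeki wins 13–6.
Novak–Chen: Novak 10–9.
Mbeki vs Chen: Chen, 13–6.
No candidate is unbeaten: Weber loses to Chen; Novak loses to Weber; Mbeki loses to Weber; Chen loses to Novak. In particular Weber → Novak → Chen → Weber is a majority cycle — no Condorcet winner exists.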